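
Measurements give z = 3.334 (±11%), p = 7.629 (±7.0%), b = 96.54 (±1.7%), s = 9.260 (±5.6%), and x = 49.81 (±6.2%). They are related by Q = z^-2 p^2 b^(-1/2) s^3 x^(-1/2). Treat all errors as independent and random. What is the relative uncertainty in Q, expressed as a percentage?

31.2%

Each factor contributes (exponent × relative error)² to (δQ/Q)²:
  (-2·δz/z)² = (-2×0.110)² = 0.0484;  (2·δp/p)² = (2×0.0700)² = 0.0196;  (−½·δb/b)² = (-0.5×0.0170)² = 7.23e-05;  (3·δs/s)² = (3×0.0560)² = 0.0282;  (−½·δx/x)² = (-0.5×0.0620)² = 0.000961
δQ/Q = √(0.0973) = 0.312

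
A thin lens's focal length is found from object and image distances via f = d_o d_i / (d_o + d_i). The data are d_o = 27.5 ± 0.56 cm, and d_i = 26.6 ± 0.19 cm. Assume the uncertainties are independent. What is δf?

∂f/∂d_o = (d_i/(d_o+d_i))² = 0.242;  ∂f/∂d_i = (d_o/(d_o+d_i))² = 0.258
δf = √((∂f/∂d_o · δd_o)² + (∂f/∂d_i · δd_i)²) = √(0.0183 + 0.00241) = 0.144 cm

0.144 cm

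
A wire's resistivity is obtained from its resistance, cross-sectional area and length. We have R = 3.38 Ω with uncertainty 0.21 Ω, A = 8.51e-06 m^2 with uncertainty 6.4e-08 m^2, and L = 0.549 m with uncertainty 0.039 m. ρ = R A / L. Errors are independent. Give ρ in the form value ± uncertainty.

(5.24 ± 0.496) × 10^-5 Ω·m

ρ is a product of powers, so relative uncertainties combine in quadrature:
  (1·δR/R)² = (1×0.0621)² = 0.00386;  (1·δA/A)² = (1×0.00752)² = 5.66e-05;  (-1·δL/L)² = (-1×0.0710)² = 0.00505
δρ/ρ = √(0.00896) = 0.0947
ρ = 5.24e-05 Ω·m, so δρ = 0.0947 × 5.24e-05 = 4.96e-06 Ω·m.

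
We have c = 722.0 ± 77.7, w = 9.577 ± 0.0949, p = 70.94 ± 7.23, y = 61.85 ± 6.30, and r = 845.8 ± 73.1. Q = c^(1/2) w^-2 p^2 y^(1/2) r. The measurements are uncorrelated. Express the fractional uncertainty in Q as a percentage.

23.4%

For a monomial Q ∝ c^(1/2), w^-2, p^2, y^(1/2), r, fractional errors add in quadrature:
  (½·δc/c)² = (0.5×0.108)² = 0.00290;  (-2·δw/w)² = (-2×0.00991)² = 0.000393;  (2·δp/p)² = (2×0.102)² = 0.0415;  (½·δy/y)² = (0.5×0.102)² = 0.00259;  (1·δr/r)² = (1×0.0864)² = 0.00747
δQ/Q = √(0.0549) = 0.234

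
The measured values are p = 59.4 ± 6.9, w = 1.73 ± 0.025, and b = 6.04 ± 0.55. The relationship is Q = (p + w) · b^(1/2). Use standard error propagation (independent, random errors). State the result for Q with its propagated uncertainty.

150 ± 18.3

Let u = p + w = 61.1. δu = √(δp² + δw²) = √(47.6 + 0.000625) = 6.90, so δu/u = 0.113.
Q is then a monomial in u, b:
δQ/Q = √((δu/u)² + (½·δb/b)²) = √(0.0127 + 0.00207) = 0.122
Q = 150, so δQ = 0.122 × 150 = 18.3.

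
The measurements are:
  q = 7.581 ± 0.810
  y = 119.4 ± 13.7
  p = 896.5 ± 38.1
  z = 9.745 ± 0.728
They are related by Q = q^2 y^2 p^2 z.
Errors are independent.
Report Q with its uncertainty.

Relative error in a monomial: (δQ/Q)² = Σ (nᵢ · δxᵢ/xᵢ)².
  (2·δq/q)² = (2×0.107)² = 0.0457;  (2·δy/y)² = (2×0.115)² = 0.0527;  (2·δp/p)² = (2×0.0425)² = 0.00722;  (1·δz/z)² = (1×0.0747)² = 0.00558
δQ/Q = √(0.111) = 0.333
Q = 6.417e+12, so δQ = 0.333 × 6.417e+12 = 2.14e+12.

(6.417 ± 2.14) × 10^12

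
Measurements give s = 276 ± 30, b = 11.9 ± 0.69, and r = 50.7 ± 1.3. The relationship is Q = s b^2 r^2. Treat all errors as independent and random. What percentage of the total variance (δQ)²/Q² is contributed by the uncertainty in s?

42.4%

(δQ/Q)² = (1·δs/s)² + (2·δb/b)² + (2·δr/r)²
  s term: (1×0.109)² = 0.0118
  b term: (2×0.0580)² = 0.0134
  r term: (2×0.0256)² = 0.00263
Total = 0.0279. Share from s = 0.0118/0.0279 = 0.424.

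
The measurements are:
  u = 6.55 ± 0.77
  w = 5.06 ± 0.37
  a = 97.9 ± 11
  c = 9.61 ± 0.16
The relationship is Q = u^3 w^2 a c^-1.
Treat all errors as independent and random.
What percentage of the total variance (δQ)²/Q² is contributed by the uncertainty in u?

78.4%

(δQ/Q)² = (3·δu/u)² + (2·δw/w)² + (1·δa/a)² + (-1·δc/c)²
  u term: (3×0.118)² = 0.124
  w term: (2×0.0731)² = 0.0214
  a term: (1×0.112)² = 0.0126
  c term: (-1×0.0166)² = 0.000277
Total = 0.159. Share from u = 0.124/0.159 = 0.784.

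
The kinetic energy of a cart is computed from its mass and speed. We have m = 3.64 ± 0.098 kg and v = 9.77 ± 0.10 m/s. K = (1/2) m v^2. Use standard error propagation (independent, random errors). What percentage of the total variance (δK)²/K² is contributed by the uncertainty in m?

(δK/K)² = (1·δm/m)² + (2·δv/v)²
  m term: (1×0.0269)² = 0.000725
  v term: (2×0.0102)² = 0.000419
Total = 0.00114. Share from m = 0.000725/0.00114 = 0.634.

63.4%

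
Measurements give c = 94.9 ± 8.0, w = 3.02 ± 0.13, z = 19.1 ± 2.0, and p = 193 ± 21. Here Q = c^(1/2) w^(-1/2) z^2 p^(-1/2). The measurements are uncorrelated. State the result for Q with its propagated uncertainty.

147 ± 32.6

For a monomial Q ∝ c^(1/2), w^(-1/2), z^2, p^(-1/2), fractional errors add in quadrature:
  (½·δc/c)² = (0.5×0.0843)² = 0.00178;  (−½·δw/w)² = (-0.5×0.0430)² = 0.000463;  (2·δz/z)² = (2×0.105)² = 0.0439;  (−½·δp/p)² = (-0.5×0.109)² = 0.00296
δQ/Q = √(0.0491) = 0.221
Q = 147, so δQ = 0.221 × 147 = 32.6.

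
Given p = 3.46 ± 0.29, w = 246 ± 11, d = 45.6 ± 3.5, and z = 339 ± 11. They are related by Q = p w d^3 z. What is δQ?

Products/powers → add relative errors in quadrature, weighted by exponent:
  (1·δp/p)² = (1×0.0838)² = 0.00702;  (1·δw/w)² = (1×0.0447)² = 0.00200;  (3·δd/d)² = (3×0.0768)² = 0.0530;  (1·δz/z)² = (1×0.0324)² = 0.00105
δQ/Q = √(0.0631) = 0.251
Q = 2.74e+10, so δQ = 0.251 × 2.74e+10 = 6.87e+09.

6.87e+09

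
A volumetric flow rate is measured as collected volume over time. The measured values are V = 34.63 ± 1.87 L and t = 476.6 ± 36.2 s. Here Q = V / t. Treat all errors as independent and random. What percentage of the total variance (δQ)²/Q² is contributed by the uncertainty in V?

(δQ/Q)² = (1·δV/V)² + (-1·δt/t)²
  V term: (1×0.0540)² = 0.00292
  t term: (-1×0.0760)² = 0.00577
Total = 0.00869. Share from V = 0.00292/0.00869 = 0.336.

33.6%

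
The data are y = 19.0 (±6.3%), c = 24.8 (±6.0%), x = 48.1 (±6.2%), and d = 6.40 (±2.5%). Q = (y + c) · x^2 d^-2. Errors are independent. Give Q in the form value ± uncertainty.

Let u = y + c = 43.8. δu = √(δy² + δc²) = √(1.43 + 2.21) = 1.91, so δu/u = 0.0436.
Q is then a monomial in u, x, d:
δQ/Q = √((δu/u)² + (2·δx/x)² + (-2·δd/d)²) = √(0.00190 + 0.0154 + 0.00250) = 0.141
Q = 2470, so δQ = 0.141 × 2470 = 348.

2470 ± 348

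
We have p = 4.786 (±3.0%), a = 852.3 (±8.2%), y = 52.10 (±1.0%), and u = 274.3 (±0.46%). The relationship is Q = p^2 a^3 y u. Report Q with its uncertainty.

Each factor contributes (exponent × relative error)² to (δQ/Q)²:
  (2·δp/p)² = (2×0.0300)² = 0.00360;  (3·δa/a)² = (3×0.0820)² = 0.0605;  (1·δy/y)² = (1×0.0100)² = 0.000100;  (1·δu/u)² = (1×0.00460)² = 2.12e-05
δQ/Q = √(0.0642) = 0.253
Q = 2.027e+14, so δQ = 0.253 × 2.027e+14 = 5.14e+13.

(2.027 ± 0.514) × 10^14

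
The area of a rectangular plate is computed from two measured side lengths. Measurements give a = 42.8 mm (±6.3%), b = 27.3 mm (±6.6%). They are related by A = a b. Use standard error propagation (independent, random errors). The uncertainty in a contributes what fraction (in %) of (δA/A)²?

(δA/A)² = (1·δa/a)² + (1·δb/b)²
  a term: (1×0.0630)² = 0.00397
  b term: (1×0.0660)² = 0.00436
Total = 0.00833. Share from a = 0.00397/0.00833 = 0.477.

47.7%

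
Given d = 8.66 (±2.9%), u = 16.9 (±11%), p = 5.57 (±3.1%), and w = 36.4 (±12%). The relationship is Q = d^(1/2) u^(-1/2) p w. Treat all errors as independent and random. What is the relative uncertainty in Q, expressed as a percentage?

13.6%

Relative error in a monomial: (δQ/Q)² = Σ (nᵢ · δxᵢ/xᵢ)².
  (½·δd/d)² = (0.5×0.0290)² = 0.000210;  (−½·δu/u)² = (-0.5×0.110)² = 0.00302;  (1·δp/p)² = (1×0.0310)² = 0.000961;  (1·δw/w)² = (1×0.120)² = 0.0144
δQ/Q = √(0.0186) = 0.136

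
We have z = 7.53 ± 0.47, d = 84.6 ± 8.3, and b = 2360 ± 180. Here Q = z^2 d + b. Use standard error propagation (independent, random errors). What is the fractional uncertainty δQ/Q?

0.109

Let p = z^2·d = 4800. δp/p = √((2·δz/z)² + (1·δd/d)²) = √(0.0156 + 0.00963) = 0.159, so δp = 762.
Q = p + b: δQ = √(δp² + δb²) = √(5.8e+05 + 32400) = 783
Q = 7160, so δQ/Q = 783/7160 = 0.109.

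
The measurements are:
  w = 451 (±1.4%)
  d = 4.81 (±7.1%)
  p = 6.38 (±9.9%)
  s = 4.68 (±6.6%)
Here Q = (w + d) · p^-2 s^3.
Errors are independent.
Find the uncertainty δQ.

Let u = w + d = 456. δu = √(δw² + δd²) = √(39.9 + 0.117) = 6.32, so δu/u = 0.0139.
Q is then a monomial in u, p, s:
δQ/Q = √((δu/u)² + (-2·δp/p)² + (3·δs/s)²) = √(0.000192 + 0.0392 + 0.0392) = 0.280
Q = 1150, so δQ = 0.280 × 1150 = 322.

322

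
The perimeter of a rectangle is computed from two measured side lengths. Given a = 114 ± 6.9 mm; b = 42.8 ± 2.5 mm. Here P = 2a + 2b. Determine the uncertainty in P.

Sums and differences: (δP)² = Σ (cᵢ δxᵢ)².
  (2·δa)² = 190;  (2·δb)² = 25.0
δP = √(215) = 14.7 mm

14.7 mm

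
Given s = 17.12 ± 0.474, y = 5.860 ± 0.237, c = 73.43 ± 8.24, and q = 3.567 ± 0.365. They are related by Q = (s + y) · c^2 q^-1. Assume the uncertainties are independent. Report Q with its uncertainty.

Let u = s + y = 22.98. δu = √(δs² + δy²) = √(0.225 + 0.0562) = 0.530, so δu/u = 0.0231.
Q is then a monomial in u, c, q:
δQ/Q = √((δu/u)² + (2·δc/c)² + (-1·δq/q)²) = √(0.000532 + 0.0504 + 0.0105) = 0.248
Q = 34740, so δQ = 0.248 × 34740 = 8610.

34740 ± 8610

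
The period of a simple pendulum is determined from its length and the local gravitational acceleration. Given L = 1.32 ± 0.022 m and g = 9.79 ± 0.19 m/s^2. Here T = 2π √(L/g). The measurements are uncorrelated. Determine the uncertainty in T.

0.0295 s

Products/powers → add relative errors in quadrature, weighted by exponent:
  (½·δL/L)² = (0.5×0.0167)² = 6.94e-05;  (−½·δg/g)² = (-0.5×0.0194)² = 9.42e-05
δT/T = √(0.000164) = 0.0128
T = 2.31 s, so δT = 0.0128 × 2.31 = 0.0295 s.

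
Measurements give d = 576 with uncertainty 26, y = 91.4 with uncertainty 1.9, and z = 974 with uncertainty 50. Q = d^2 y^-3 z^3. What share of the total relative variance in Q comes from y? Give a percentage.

10.9%

(δQ/Q)² = (2·δd/d)² + (-3·δy/y)² + (3·δz/z)²
  d term: (2×0.0451)² = 0.00815
  y term: (-3×0.0208)² = 0.00389
  z term: (3×0.0513)² = 0.0237
Total = 0.0358. Share from y = 0.00389/0.0358 = 0.109.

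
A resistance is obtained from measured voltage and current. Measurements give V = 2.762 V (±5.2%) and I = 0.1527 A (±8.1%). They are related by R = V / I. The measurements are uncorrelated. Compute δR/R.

Products/powers → add relative errors in quadrature, weighted by exponent:
  (1·δV/V)² = (1×0.0520)² = 0.00270;  (-1·δI/I)² = (-1×0.0810)² = 0.00656
δR/R = √(0.00926) = 0.0963

0.0963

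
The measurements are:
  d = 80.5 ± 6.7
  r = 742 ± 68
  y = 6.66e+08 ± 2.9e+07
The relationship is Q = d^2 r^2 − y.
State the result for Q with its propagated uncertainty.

Let p = d^2·r^2 = 3.57e+09. δp/p = √((2·δd/d)² + (2·δr/r)²) = √(0.0277 + 0.0336) = 0.248, so δp = 8.83e+08.
Q = p − y: δQ = √(δp² + δy²) = √(7.8e+17 + 8.41e+14) = 8.84e+08
Q = 2.9e+09.

(2.90 ± 0.884) × 10^9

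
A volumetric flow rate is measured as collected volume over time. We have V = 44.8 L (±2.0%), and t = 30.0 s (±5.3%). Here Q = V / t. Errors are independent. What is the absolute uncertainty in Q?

0.0846 L/s

Q is a product of powers, so relative uncertainties combine in quadrature:
  (1·δV/V)² = (1×0.0200)² = 0.000400;  (-1·δt/t)² = (-1×0.0530)² = 0.00281
δQ/Q = √(0.00321) = 0.0566
Q = 1.49 L/s, so δQ = 0.0566 × 1.49 = 0.0846 L/s.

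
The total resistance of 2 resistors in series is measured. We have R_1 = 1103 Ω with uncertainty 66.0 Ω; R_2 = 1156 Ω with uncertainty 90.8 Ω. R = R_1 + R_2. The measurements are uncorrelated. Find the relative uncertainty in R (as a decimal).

0.0497

R is a linear combination, so absolute uncertainties add in quadrature:
  (δR_1)² = 4360;  (δR_2)² = 8240
δR = √(12600) = 112 Ω
R = 2259 Ω, so δR/R = 112/2259 = 0.0497.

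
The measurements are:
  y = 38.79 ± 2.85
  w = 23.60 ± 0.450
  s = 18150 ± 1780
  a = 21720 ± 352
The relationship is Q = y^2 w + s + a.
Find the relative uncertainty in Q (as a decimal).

0.0738

Let p = y^2·w = 35510. δp/p = √((2·δy/y)² + (1·δw/w)²) = √(0.0216 + 0.000364) = 0.148, so δp = 5260.
Q = p + s + a: δQ = √(δp² + δs² + δa²) = √(2.77e+07 + 3.17e+06 + 1.24e+05) = 5570
Q = 75380, so δQ/Q = 5570/75380 = 0.0738.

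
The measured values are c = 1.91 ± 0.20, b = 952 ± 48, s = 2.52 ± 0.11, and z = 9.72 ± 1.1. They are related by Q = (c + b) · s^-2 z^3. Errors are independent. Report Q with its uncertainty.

Let u = c + b = 954. δu = √(δc² + δb²) = √(0.0400 + 2300) = 48.0, so δu/u = 0.0503.
Q is then a monomial in u, s, z:
δQ/Q = √((δu/u)² + (-2·δs/s)² + (3·δz/z)²) = √(0.00253 + 0.00762 + 0.115) = 0.354
Q = 1.38e+05, so δQ = 0.354 × 1.38e+05 = 48900.

(1.38 ± 0.489) × 10^5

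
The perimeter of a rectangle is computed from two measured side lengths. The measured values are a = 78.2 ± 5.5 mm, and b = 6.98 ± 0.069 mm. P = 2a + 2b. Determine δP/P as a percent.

6.46%

For a sum/difference, combine absolute errors in quadrature:
  (2·δa)² = 121;  (2·δb)² = 0.0190
δP = √(121) = 11.0 mm
P = 170 mm, so δP/P = 11.0/170 = 0.0646.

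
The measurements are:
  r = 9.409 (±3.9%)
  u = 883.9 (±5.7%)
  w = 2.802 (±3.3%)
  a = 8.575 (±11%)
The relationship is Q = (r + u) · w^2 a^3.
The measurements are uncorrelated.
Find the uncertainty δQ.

1.51e+06

Let h = r + u = 893.3. δh = √(δr² + δu²) = √(0.135 + 2540) = 50.4, so δh/h = 0.0564.
Q is then a monomial in h, w, a:
δQ/Q = √((δh/h)² + (2·δw/w)² + (3·δa/a)²) = √(0.00318 + 0.00436 + 0.109) = 0.341
Q = 4.422e+06, so δQ = 0.341 × 4.422e+06 = 1.51e+06.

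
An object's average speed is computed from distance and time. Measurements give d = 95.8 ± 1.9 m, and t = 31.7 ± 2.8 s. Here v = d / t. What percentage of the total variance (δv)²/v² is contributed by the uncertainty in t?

(δv/v)² = (1·δd/d)² + (-1·δt/t)²
  d term: (1×0.0198)² = 0.000393
  t term: (-1×0.0883)² = 0.00780
Total = 0.00820. Share from t = 0.00780/0.00820 = 0.952.

95.2%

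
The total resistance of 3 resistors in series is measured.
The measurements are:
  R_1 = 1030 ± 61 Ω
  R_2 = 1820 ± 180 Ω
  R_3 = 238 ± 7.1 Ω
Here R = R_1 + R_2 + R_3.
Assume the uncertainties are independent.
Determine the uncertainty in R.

For a sum/difference, combine absolute errors in quadrature:
  (δR_1)² = 3720;  (δR_2)² = 32400;  (δR_3)² = 50.4
δR = √(36200) = 190 Ω

190 Ω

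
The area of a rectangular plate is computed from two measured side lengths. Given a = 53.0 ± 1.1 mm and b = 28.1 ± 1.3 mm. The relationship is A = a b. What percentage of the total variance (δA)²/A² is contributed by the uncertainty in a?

(δA/A)² = (1·δa/a)² + (1·δb/b)²
  a term: (1×0.0208)² = 0.000431
  b term: (1×0.0463)² = 0.00214
Total = 0.00257. Share from a = 0.000431/0.00257 = 0.168.

16.8%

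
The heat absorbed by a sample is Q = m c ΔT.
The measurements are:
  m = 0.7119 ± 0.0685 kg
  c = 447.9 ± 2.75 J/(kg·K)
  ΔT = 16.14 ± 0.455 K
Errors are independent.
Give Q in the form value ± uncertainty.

5146 ± 517 J

For a monomial Q ∝ m, c, ΔT, fractional errors add in quadrature:
  (1·δm/m)² = (1×0.0962)² = 0.00926;  (1·δc/c)² = (1×0.00614)² = 3.77e-05;  (1·δΔT/ΔT)² = (1×0.0282)² = 0.000795
δQ/Q = √(0.0101) = 0.100
Q = 5146 J, so δQ = 0.100 × 5146 = 517 J.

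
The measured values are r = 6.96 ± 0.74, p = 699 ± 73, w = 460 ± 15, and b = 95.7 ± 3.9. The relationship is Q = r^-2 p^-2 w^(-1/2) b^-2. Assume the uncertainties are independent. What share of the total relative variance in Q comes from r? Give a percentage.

(δQ/Q)² = (-2·δr/r)² + (-2·δp/p)² + (−½·δw/w)² + (-2·δb/b)²
  r term: (-2×0.106)² = 0.0452
  p term: (-2×0.104)² = 0.0436
  w term: (-0.5×0.0326)² = 0.000266
  b term: (-2×0.0408)² = 0.00664
Total = 0.0958. Share from r = 0.0452/0.0958 = 0.472.

47.2%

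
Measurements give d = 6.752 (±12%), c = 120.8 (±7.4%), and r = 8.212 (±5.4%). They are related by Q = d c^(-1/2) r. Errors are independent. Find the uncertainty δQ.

Since Q is a product/quotient, work with relative uncertainties:
  (1·δd/d)² = (1×0.120)² = 0.0144;  (−½·δc/c)² = (-0.5×0.0740)² = 0.00137;  (1·δr/r)² = (1×0.0540)² = 0.00292
δQ/Q = √(0.0187) = 0.137
Q = 5.045, so δQ = 0.137 × 5.045 = 0.690.

0.690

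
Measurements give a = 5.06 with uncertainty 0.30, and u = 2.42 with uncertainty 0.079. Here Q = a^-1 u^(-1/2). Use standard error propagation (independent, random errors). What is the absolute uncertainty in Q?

0.00781

Relative error in a monomial: (δQ/Q)² = Σ (nᵢ · δxᵢ/xᵢ)².
  (-1·δa/a)² = (-1×0.0593)² = 0.00352;  (−½·δu/u)² = (-0.5×0.0326)² = 0.000266
δQ/Q = √(0.00378) = 0.0615
Q = 0.127, so δQ = 0.0615 × 0.127 = 0.00781.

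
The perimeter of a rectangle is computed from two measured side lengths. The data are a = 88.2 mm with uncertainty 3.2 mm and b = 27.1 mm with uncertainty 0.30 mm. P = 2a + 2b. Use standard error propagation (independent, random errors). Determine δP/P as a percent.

Each term contributes (cᵢ δxᵢ)² to (δP)²:
  (2·δa)² = 41.0;  (2·δb)² = 0.360
δP = √(41.3) = 6.43 mm
P = 231 mm, so δP/P = 6.43/231 = 0.0279.

2.79%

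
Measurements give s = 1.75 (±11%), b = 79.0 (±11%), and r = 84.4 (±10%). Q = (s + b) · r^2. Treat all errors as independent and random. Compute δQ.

1.31e+05

Let u = s + b = 80.8. δu = √(δs² + δb²) = √(0.0371 + 75.5) = 8.69, so δu/u = 0.108.
Q is then a monomial in u, r:
δQ/Q = √((δu/u)² + (2·δr/r)²) = √(0.0116 + 0.0400) = 0.227
Q = 5.75e+05, so δQ = 0.227 × 5.75e+05 = 1.31e+05.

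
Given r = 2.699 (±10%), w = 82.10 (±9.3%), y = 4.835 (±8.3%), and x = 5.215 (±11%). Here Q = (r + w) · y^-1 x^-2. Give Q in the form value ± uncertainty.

Let u = r + w = 84.80. δu = √(δr² + δw²) = √(0.0728 + 58.3) = 7.64, so δu/u = 0.0901.
Q is then a monomial in u, y, x:
δQ/Q = √((δu/u)² + (-1·δy/y)² + (-2·δx/x)²) = √(0.00812 + 0.00689 + 0.0484) = 0.252
Q = 0.6449, so δQ = 0.252 × 0.6449 = 0.162.

0.6449 ± 0.162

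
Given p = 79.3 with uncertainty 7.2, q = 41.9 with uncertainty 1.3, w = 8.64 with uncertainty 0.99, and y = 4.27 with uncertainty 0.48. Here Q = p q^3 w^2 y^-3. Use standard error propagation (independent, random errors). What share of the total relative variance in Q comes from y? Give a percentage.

62.1%

(δQ/Q)² = (1·δp/p)² + (3·δq/q)² + (2·δw/w)² + (-3·δy/y)²
  p term: (1×0.0908)² = 0.00824
  q term: (3×0.0310)² = 0.00866
  w term: (2×0.115)² = 0.0525
  y term: (-3×0.112)² = 0.114
Total = 0.183. Share from y = 0.114/0.183 = 0.621.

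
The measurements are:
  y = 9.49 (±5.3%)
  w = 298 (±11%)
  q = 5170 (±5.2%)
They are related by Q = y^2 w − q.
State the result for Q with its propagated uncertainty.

Let p = y^2·w = 26800. δp/p = √((2·δy/y)² + (1·δw/w)²) = √(0.0112 + 0.0121) = 0.153, so δp = 4100.
Q = p − q: δQ = √(δp² + δq²) = √(1.68e+07 + 72300) = 4110
Q = 21700.

21700 ± 4110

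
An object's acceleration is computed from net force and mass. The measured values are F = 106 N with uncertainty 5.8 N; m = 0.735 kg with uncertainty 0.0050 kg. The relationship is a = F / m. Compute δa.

7.95 m/s^2

a is a product of powers, so relative uncertainties combine in quadrature:
  (1·δF/F)² = (1×0.0547)² = 0.00299;  (-1·δm/m)² = (-1×0.00680)² = 4.63e-05
δa/a = √(0.00304) = 0.0551
a = 144 m/s^2, so δa = 0.0551 × 144 = 7.95 m/s^2.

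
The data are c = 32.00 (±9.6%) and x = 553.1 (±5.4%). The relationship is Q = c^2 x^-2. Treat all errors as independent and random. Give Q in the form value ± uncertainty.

0.003347 ± 0.000737

For a monomial Q ∝ c^2, x^-2, fractional errors add in quadrature:
  (2·δc/c)² = (2×0.0960)² = 0.0369;  (-2·δx/x)² = (-2×0.0540)² = 0.0117
δQ/Q = √(0.0485) = 0.220
Q = 0.003347, so δQ = 0.220 × 0.003347 = 0.000737.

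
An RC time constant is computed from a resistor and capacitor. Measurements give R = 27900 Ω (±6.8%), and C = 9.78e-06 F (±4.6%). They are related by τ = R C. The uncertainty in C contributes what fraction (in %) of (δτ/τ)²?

31.4%

(δτ/τ)² = (1·δR/R)² + (1·δC/C)²
  R term: (1×0.0680)² = 0.00462
  C term: (1×0.0460)² = 0.00212
Total = 0.00674. Share from C = 0.00212/0.00674 = 0.314.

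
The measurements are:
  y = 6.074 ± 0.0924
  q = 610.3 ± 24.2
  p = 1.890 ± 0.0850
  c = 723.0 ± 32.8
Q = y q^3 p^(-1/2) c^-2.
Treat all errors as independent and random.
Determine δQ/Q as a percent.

Q is a product of powers, so relative uncertainties combine in quadrature:
  (1·δy/y)² = (1×0.0152)² = 0.000231;  (3·δq/q)² = (3×0.0397)² = 0.0142;  (−½·δp/p)² = (-0.5×0.0450)² = 0.000506;  (-2·δc/c)² = (-2×0.0454)² = 0.00823
δQ/Q = √(0.0231) = 0.152

15.2%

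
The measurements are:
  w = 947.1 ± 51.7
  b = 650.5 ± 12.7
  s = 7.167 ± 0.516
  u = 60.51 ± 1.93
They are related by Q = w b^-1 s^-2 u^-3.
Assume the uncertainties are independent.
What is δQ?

For a monomial Q ∝ w, b^-1, s^-2, u^-3, fractional errors add in quadrature:
  (1·δw/w)² = (1×0.0546)² = 0.00298;  (-1·δb/b)² = (-1×0.0195)² = 0.000381;  (-2·δs/s)² = (-2×0.0720)² = 0.0207;  (-3·δu/u)² = (-3×0.0319)² = 0.00916
δQ/Q = √(0.0333) = 0.182
Q = 1.279e-07, so δQ = 0.182 × 1.279e-07 = 2.33e-08.

2.33e-08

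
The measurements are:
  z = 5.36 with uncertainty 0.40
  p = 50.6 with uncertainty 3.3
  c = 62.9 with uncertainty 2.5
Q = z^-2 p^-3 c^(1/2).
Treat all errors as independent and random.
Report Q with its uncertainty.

(2.13 ± 0.526) × 10^-6

Products/powers → add relative errors in quadrature, weighted by exponent:
  (-2·δz/z)² = (-2×0.0746)² = 0.0223;  (-3·δp/p)² = (-3×0.0652)² = 0.0383;  (½·δc/c)² = (0.5×0.0397)² = 0.000395
δQ/Q = √(0.0610) = 0.247
Q = 2.13e-06, so δQ = 0.247 × 2.13e-06 = 5.26e-07.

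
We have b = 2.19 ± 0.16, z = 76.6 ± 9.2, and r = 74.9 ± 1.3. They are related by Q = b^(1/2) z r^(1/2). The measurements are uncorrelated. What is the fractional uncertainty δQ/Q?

0.126

Since Q is a product/quotient, work with relative uncertainties:
  (½·δb/b)² = (0.5×0.0731)² = 0.00133;  (1·δz/z)² = (1×0.120)² = 0.0144;  (½·δr/r)² = (0.5×0.0174)² = 7.53e-05
δQ/Q = √(0.0158) = 0.126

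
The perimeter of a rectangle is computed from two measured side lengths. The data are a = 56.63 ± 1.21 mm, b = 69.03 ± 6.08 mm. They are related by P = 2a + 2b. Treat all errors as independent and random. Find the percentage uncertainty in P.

Sums and differences: (δP)² = Σ (cᵢ δxᵢ)².
  (2·δa)² = 5.86;  (2·δb)² = 148
δP = √(154) = 12.4 mm
P = 251.3 mm, so δP/P = 12.4/251.3 = 0.0493.

4.93%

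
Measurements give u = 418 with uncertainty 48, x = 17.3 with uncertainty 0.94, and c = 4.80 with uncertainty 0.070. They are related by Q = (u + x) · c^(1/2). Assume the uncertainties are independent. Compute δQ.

Let w = u + x = 435. δw = √(δu² + δx²) = √(2300 + 0.884) = 48.0, so δw/w = 0.110.
Q is then a monomial in w, c:
δQ/Q = √((δw/w)² + (½·δc/c)²) = √(0.0122 + 5.32e-05) = 0.111
Q = 954, so δQ = 0.111 × 954 = 105.

105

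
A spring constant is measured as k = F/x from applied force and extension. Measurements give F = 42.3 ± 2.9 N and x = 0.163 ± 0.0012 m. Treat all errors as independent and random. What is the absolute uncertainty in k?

17.9 N/m

Since k is a product/quotient, work with relative uncertainties:
  (1·δF/F)² = (1×0.0686)² = 0.00470;  (-1·δx/x)² = (-1×0.00736)² = 5.42e-05
δk/k = √(0.00475) = 0.0690
k = 260 N/m, so δk = 0.0690 × 260 = 17.9 N/m.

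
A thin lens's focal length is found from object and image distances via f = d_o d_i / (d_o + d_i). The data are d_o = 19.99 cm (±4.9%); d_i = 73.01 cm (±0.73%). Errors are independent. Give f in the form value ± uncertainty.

∂f/∂d_o = (d_i/(d_o+d_i))² = 0.616;  ∂f/∂d_i = (d_o/(d_o+d_i))² = 0.0462
δf = √((∂f/∂d_o · δd_o)² + (∂f/∂d_i · δd_i)²) = √(0.364 + 0.000606) = 0.604 cm
f = 15.69 cm.

15.69 ± 0.604 cm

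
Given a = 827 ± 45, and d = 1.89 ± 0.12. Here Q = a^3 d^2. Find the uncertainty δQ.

Relative error in a monomial: (δQ/Q)² = Σ (nᵢ · δxᵢ/xᵢ)².
  (3·δa/a)² = (3×0.0544)² = 0.0266;  (2·δd/d)² = (2×0.0635)² = 0.0161
δQ/Q = √(0.0428) = 0.207
Q = 2.02e+09, so δQ = 0.207 × 2.02e+09 = 4.18e+08.

4.18e+08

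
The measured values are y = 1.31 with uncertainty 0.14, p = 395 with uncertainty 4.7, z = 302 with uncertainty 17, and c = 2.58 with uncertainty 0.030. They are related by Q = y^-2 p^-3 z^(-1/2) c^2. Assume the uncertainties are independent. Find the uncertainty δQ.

7.96e-10

Q is a product of powers, so relative uncertainties combine in quadrature:
  (-2·δy/y)² = (-2×0.107)² = 0.0457;  (-3·δp/p)² = (-3×0.0119)² = 0.00127;  (−½·δz/z)² = (-0.5×0.0563)² = 0.000792;  (2·δc/c)² = (2×0.0116)² = 0.000541
δQ/Q = √(0.0483) = 0.220
Q = 3.62e-09, so δQ = 0.220 × 3.62e-09 = 7.96e-10.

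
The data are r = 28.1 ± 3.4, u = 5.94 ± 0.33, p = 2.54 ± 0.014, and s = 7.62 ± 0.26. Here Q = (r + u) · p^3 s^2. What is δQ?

3970

Let w = r + u = 34.0. δw = √(δr² + δu²) = √(11.6 + 0.109) = 3.42, so δw/w = 0.100.
Q is then a monomial in w, p, s:
δQ/Q = √((δw/w)² + (3·δp/p)² + (2·δs/s)²) = √(0.0101 + 0.000273 + 0.00466) = 0.122
Q = 32400, so δQ = 0.122 × 32400 = 3970.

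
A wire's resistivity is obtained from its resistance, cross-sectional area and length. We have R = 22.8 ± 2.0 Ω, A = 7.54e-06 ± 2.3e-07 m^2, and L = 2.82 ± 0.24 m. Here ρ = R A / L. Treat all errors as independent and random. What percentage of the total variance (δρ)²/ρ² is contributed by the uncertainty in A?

(δρ/ρ)² = (1·δR/R)² + (1·δA/A)² + (-1·δL/L)²
  R term: (1×0.0877)² = 0.00769
  A term: (1×0.0305)² = 0.000930
  L term: (-1×0.0851)² = 0.00724
Total = 0.0159. Share from A = 0.000930/0.0159 = 0.0586.

5.86%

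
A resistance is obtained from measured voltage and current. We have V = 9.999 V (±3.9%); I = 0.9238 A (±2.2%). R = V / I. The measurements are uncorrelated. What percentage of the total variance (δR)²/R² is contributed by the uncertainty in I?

(δR/R)² = (1·δV/V)² + (-1·δI/I)²
  V term: (1×0.0390)² = 0.00152
  I term: (-1×0.0220)² = 0.000484
Total = 0.00201. Share from I = 0.000484/0.00201 = 0.241.

24.1%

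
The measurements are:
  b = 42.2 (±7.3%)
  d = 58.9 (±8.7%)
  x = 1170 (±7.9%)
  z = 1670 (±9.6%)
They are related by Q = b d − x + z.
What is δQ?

Let p = b·d = 2490. δp/p = √((1·δb/b)² + (1·δd/d)²) = √(0.00533 + 0.00757) = 0.114, so δp = 282.
Q = p − x + z: δQ = √(δp² + δx² + δz²) = √(79700 + 8540 + 25700) = 338

338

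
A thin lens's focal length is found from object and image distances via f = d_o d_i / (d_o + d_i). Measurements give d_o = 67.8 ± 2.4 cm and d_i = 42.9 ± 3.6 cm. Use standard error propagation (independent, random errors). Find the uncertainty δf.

1.40 cm

∂f/∂d_o = (d_i/(d_o+d_i))² = 0.150;  ∂f/∂d_i = (d_o/(d_o+d_i))² = 0.375
δf = √((∂f/∂d_o · δd_o)² + (∂f/∂d_i · δd_i)²) = √(0.130 + 1.82) = 1.40 cm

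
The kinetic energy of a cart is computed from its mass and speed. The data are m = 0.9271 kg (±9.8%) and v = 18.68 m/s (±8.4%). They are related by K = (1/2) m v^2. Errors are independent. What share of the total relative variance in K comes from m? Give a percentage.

25.4%

(δK/K)² = (1·δm/m)² + (2·δv/v)²
  m term: (1×0.0980)² = 0.00960
  v term: (2×0.0840)² = 0.0282
Total = 0.0378. Share from m = 0.00960/0.0378 = 0.254.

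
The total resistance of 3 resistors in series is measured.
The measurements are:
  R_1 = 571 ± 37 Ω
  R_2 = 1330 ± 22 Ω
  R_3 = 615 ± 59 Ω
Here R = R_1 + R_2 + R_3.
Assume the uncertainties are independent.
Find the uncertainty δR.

73.0 Ω

Absolute uncertainties add in quadrature for a linear combination:
  (δR_1)² = 1370;  (δR_2)² = 484;  (δR_3)² = 3480
δR = √(5330) = 73.0 Ω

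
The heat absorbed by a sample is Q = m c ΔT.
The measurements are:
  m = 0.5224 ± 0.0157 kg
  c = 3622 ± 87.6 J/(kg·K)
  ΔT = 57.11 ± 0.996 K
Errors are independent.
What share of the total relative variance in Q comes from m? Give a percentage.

(δQ/Q)² = (1·δm/m)² + (1·δc/c)² + (1·δΔT/ΔT)²
  m term: (1×0.0301)² = 0.000903
  c term: (1×0.0242)² = 0.000585
  ΔT term: (1×0.0174)² = 0.000304
Total = 0.00179. Share from m = 0.000903/0.00179 = 0.504.

50.4%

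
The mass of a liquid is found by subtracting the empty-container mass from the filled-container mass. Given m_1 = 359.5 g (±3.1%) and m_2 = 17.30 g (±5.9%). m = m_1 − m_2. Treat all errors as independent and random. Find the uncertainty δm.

For a sum/difference, combine absolute errors in quadrature:
  (δm_1)² = 124;  (δm_2)² = 1.04
δm = √(125) = 11.2 g

11.2 g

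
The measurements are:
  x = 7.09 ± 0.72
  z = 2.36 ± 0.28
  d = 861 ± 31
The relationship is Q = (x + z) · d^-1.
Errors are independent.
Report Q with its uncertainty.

0.0110 ± 0.000980

Let u = x + z = 9.45. δu = √(δx² + δz²) = √(0.518 + 0.0784) = 0.773, so δu/u = 0.0817.
Q is then a monomial in u, d:
δQ/Q = √((δu/u)² + (-1·δd/d)²) = √(0.00668 + 0.00130) = 0.0893
Q = 0.0110, so δQ = 0.0893 × 0.0110 = 0.000980.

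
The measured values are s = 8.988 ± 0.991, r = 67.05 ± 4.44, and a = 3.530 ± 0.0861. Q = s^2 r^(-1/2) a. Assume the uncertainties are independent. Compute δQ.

7.81

Products/powers → add relative errors in quadrature, weighted by exponent:
  (2·δs/s)² = (2×0.110)² = 0.0486;  (−½·δr/r)² = (-0.5×0.0662)² = 0.00110;  (1·δa/a)² = (1×0.0244)² = 0.000595
δQ/Q = √(0.0503) = 0.224
Q = 34.83, so δQ = 0.224 × 34.83 = 7.81.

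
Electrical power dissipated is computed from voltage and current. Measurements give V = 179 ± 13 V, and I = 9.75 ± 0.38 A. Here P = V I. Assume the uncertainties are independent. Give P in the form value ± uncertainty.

1750 ± 144 W

Products/powers → add relative errors in quadrature, weighted by exponent:
  (1·δV/V)² = (1×0.0726)² = 0.00527;  (1·δI/I)² = (1×0.0390)² = 0.00152
δP/P = √(0.00679) = 0.0824
P = 1750 W, so δP = 0.0824 × 1750 = 144 W.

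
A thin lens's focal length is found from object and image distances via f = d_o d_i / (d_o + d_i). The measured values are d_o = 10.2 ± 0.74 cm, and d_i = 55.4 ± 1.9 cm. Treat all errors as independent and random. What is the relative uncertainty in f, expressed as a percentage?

6.15%

∂f/∂d_o = (d_i/(d_o+d_i))² = 0.713;  ∂f/∂d_i = (d_o/(d_o+d_i))² = 0.0242
δf = √((∂f/∂d_o · δd_o)² + (∂f/∂d_i · δd_i)²) = √(0.279 + 0.00211) = 0.530 cm
f = 8.61 cm, so δf/f = 0.530/8.61 = 0.0615.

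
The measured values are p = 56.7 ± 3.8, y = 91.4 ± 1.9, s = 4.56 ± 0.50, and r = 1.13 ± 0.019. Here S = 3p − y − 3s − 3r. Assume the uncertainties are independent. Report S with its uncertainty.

Each term contributes (cᵢ δxᵢ)² to (δS)²:
  (3·δp)² = 130;  (δy)² = 3.61;  (3·δs)² = 2.25;  (3·δr)² = 0.00325
δS = √(136) = 11.7
S = 61.6.

61.6 ± 11.7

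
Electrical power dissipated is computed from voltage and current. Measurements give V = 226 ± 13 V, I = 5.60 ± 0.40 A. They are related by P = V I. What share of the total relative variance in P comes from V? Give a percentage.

39.3%

(δP/P)² = (1·δV/V)² + (1·δI/I)²
  V term: (1×0.0575)² = 0.00331
  I term: (1×0.0714)² = 0.00510
Total = 0.00841. Share from V = 0.00331/0.00841 = 0.393.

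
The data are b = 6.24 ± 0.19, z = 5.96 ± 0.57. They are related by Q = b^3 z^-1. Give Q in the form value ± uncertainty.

Q is a product of powers, so relative uncertainties combine in quadrature:
  (3·δb/b)² = (3×0.0304)² = 0.00834;  (-1·δz/z)² = (-1×0.0956)² = 0.00915
δQ/Q = √(0.0175) = 0.132
Q = 40.8, so δQ = 0.132 × 40.8 = 5.39.

40.8 ± 5.39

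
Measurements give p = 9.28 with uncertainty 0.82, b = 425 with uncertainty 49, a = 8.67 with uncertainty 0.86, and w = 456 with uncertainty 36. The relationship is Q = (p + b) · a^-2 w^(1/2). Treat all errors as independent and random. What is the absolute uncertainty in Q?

28.6

Let u = p + b = 434. δu = √(δp² + δb²) = √(0.672 + 2400) = 49.0, so δu/u = 0.113.
Q is then a monomial in u, a, w:
δQ/Q = √((δu/u)² + (-2·δa/a)² + (½·δw/w)²) = √(0.0127 + 0.0394 + 0.00156) = 0.232
Q = 123, so δQ = 0.232 × 123 = 28.6.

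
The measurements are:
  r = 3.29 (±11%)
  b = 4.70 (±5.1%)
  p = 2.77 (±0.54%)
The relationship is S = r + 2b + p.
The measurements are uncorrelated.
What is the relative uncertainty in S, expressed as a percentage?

For a sum/difference, combine absolute errors in quadrature:
  (δr)² = 0.131;  (2·δb)² = 0.230;  (δp)² = 0.000224
δS = √(0.361) = 0.601
S = 15.5, so δS/S = 0.601/15.5 = 0.0389.

3.89%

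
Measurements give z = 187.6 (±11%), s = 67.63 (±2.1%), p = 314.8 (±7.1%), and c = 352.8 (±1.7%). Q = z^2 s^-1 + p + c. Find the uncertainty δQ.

117

Let w = z^2·s^-1 = 520.4. δw/w = √((2·δz/z)² + (-1·δs/s)²) = √(0.0484 + 0.000441) = 0.221, so δw = 115.
Q = w + p + c: δQ = √(δw² + δp² + δc²) = √(13200 + 500 + 36.0) = 117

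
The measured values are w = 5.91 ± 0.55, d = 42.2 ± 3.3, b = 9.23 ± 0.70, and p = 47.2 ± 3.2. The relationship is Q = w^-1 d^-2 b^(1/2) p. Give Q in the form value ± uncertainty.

For a monomial Q ∝ w^-1, d^-2, b^(1/2), p, fractional errors add in quadrature:
  (-1·δw/w)² = (-1×0.0931)² = 0.00866;  (-2·δd/d)² = (-2×0.0782)² = 0.0245;  (½·δb/b)² = (0.5×0.0758)² = 0.00144;  (1·δp/p)² = (1×0.0678)² = 0.00460
δQ/Q = √(0.0392) = 0.198
Q = 0.0136, so δQ = 0.198 × 0.0136 = 0.00270.

0.0136 ± 0.00270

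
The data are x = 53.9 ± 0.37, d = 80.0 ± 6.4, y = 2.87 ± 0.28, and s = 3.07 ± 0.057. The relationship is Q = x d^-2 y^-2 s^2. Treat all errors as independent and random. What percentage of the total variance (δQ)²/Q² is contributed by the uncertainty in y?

58.5%

(δQ/Q)² = (1·δx/x)² + (-2·δd/d)² + (-2·δy/y)² + (2·δs/s)²
  x term: (1×0.00686)² = 4.71e-05
  d term: (-2×0.0800)² = 0.0256
  y term: (-2×0.0976)² = 0.0381
  s term: (2×0.0186)² = 0.00138
Total = 0.0651. Share from y = 0.0381/0.0651 = 0.585.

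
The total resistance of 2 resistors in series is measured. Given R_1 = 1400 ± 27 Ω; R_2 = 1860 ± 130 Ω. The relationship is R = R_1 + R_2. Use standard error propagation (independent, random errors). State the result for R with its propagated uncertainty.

For a sum/difference, combine absolute errors in quadrature:
  (δR_1)² = 729;  (δR_2)² = 16900
δR = √(17600) = 133 Ω
R = 3260 Ω.

3260 ± 133 Ω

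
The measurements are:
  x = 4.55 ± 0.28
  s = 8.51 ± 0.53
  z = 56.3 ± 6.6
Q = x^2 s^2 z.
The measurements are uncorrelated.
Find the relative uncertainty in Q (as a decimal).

Q is a product of powers, so relative uncertainties combine in quadrature:
  (2·δx/x)² = (2×0.0615)² = 0.0151;  (2·δs/s)² = (2×0.0623)² = 0.0155;  (1·δz/z)² = (1×0.117)² = 0.0137
δQ/Q = √(0.0444) = 0.211

0.211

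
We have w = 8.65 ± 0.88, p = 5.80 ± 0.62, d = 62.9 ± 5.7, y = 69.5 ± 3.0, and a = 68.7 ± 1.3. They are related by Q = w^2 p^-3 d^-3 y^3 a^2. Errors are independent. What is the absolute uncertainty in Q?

1190

Relative error in a monomial: (δQ/Q)² = Σ (nᵢ · δxᵢ/xᵢ)².
  (2·δw/w)² = (2×0.102)² = 0.0414;  (-3·δp/p)² = (-3×0.107)² = 0.103;  (-3·δd/d)² = (-3×0.0906)² = 0.0739;  (3·δy/y)² = (3×0.0432)² = 0.0168;  (2·δa/a)² = (2×0.0189)² = 0.00143
δQ/Q = √(0.236) = 0.486
Q = 2440, so δQ = 0.486 × 2440 = 1190.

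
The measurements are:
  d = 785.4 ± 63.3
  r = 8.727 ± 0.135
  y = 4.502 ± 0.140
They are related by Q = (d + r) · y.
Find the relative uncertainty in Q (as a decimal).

Let u = d + r = 794.1. δu = √(δd² + δr²) = √(4010 + 0.0182) = 63.3, so δu/u = 0.0797.
Q is then a monomial in u, y:
δQ/Q = √((δu/u)² + (1·δy/y)²) = √(0.00635 + 0.000967) = 0.0856

0.0856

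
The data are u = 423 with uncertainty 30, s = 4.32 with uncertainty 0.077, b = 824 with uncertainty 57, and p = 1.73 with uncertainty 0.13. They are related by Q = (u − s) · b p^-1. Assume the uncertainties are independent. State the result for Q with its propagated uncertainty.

(1.99 ± 0.249) × 10^5

Let w = u − s = 419. δw = √(δu² + δs²) = √(900 + 0.00593) = 30.0, so δw/w = 0.0717.
Q is then a monomial in w, b, p:
δQ/Q = √((δw/w)² + (1·δb/b)² + (-1·δp/p)²) = √(0.00513 + 0.00479 + 0.00565) = 0.125
Q = 1.99e+05, so δQ = 0.125 × 1.99e+05 = 24900.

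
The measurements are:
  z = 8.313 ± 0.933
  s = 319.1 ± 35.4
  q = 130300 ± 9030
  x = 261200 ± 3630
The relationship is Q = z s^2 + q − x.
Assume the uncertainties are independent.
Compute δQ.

2.11e+05

Let p = z·s^2 = 846500. δp/p = √((1·δz/z)² + (2·δs/s)²) = √(0.0126 + 0.0492) = 0.249, so δp = 2.1e+05.
Q = p + q − x: δQ = √(δp² + δq² + δx²) = √(4.43e+10 + 8.15e+07 + 1.32e+07) = 2.11e+05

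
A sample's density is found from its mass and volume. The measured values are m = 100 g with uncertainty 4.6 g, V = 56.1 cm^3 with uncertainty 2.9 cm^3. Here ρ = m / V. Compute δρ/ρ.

Relative error in a monomial: (δρ/ρ)² = Σ (nᵢ · δxᵢ/xᵢ)².
  (1·δm/m)² = (1×0.0460)² = 0.00212;  (-1·δV/V)² = (-1×0.0517)² = 0.00267
δρ/ρ = √(0.00479) = 0.0692

0.0692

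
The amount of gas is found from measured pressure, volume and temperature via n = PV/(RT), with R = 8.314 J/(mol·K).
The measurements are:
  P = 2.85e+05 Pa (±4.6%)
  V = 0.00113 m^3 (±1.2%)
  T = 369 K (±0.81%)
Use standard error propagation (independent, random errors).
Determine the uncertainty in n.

0.00506 mol

Since n is a product/quotient, work with relative uncertainties:
  (1·δP/P)² = (1×0.0460)² = 0.00212;  (1·δV/V)² = (1×0.0120)² = 0.000144;  (-1·δT/T)² = (-1×0.00810)² = 6.56e-05
δn/n = √(0.00233) = 0.0482
n = 0.105 mol, so δn = 0.0482 × 0.105 = 0.00506 mol.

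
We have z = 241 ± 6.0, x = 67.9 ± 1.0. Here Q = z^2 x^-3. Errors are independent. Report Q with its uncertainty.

Since Q is a product/quotient, work with relative uncertainties:
  (2·δz/z)² = (2×0.0249)² = 0.00248;  (-3·δx/x)² = (-3×0.0147)² = 0.00195
δQ/Q = √(0.00443) = 0.0666
Q = 0.186, so δQ = 0.0666 × 0.186 = 0.0124.

0.186 ± 0.0124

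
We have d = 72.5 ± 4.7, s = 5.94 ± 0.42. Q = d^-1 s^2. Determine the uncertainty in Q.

0.0757

For a monomial Q ∝ d^-1, s^2, fractional errors add in quadrature:
  (-1·δd/d)² = (-1×0.0648)² = 0.00420;  (2·δs/s)² = (2×0.0707)² = 0.0200
δQ/Q = √(0.0242) = 0.156
Q = 0.487, so δQ = 0.156 × 0.487 = 0.0757.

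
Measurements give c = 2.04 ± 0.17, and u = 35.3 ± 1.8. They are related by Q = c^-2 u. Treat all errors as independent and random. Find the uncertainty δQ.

1.48

Each factor contributes (exponent × relative error)² to (δQ/Q)²:
  (-2·δc/c)² = (-2×0.0833)² = 0.0278;  (1·δu/u)² = (1×0.0510)² = 0.00260
δQ/Q = √(0.0304) = 0.174
Q = 8.48, so δQ = 0.174 × 8.48 = 1.48.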